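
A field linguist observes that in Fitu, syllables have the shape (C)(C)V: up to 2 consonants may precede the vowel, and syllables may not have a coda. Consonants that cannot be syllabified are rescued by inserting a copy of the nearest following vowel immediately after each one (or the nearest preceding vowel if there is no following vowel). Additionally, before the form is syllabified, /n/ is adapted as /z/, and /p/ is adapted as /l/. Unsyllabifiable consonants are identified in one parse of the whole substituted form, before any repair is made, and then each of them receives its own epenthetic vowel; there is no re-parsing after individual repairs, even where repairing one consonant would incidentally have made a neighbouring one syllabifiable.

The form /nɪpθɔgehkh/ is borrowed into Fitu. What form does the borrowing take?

zɪlθɔgehekehe

Substitution: /n/ → /z/, /p/ → /l/, giving /zɪlθɔgehkh/.
Under (C)(C)V, the unsyllabifiable consonants are /h/, /k/, /h/ (no codas are permitted; onsets may contain at most 2 consonants).
Each unlicensed consonant becomes the onset of a new syllable: /h/ → /he/, /k/ → /ke/, /h/ → /he/.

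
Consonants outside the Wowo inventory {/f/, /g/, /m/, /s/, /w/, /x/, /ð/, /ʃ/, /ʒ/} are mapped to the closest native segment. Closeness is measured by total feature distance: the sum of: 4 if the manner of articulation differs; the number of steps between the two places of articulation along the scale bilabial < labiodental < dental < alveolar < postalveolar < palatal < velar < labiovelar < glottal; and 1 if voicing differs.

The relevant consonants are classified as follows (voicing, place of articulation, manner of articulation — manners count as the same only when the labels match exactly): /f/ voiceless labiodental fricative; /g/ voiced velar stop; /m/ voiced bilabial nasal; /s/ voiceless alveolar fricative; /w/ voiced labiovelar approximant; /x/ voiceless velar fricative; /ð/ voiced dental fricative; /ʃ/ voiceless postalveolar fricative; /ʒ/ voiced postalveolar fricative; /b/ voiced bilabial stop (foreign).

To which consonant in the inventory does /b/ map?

/m/ is closest: manner differs (stop→nasal, +4), place distance 0 (bilabial→bilabial), same voicing; total 4. Next closest is /f/ at distance 6.

m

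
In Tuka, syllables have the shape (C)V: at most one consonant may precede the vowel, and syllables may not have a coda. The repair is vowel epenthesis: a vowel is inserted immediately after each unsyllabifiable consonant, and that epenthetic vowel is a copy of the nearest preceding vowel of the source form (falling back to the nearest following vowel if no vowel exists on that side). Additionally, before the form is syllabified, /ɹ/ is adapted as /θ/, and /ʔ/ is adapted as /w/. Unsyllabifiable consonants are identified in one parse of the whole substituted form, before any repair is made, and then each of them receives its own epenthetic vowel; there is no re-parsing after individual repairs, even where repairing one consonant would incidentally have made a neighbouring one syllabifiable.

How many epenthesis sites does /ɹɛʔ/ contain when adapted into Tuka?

1

After substitution the input is /θɛw/.
The unsyllabifiable consonants are /w/; each receives one epenthetic vowel.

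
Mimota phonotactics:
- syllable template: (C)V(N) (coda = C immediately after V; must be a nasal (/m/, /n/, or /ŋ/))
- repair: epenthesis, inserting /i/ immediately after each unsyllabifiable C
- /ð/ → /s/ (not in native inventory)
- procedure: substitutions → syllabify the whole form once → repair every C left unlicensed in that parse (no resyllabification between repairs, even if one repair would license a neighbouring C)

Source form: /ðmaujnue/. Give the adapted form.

Substitution: /ð/ → /s/, giving /smaujnue/.
Syllabifying with onset maximization leaves /s/, /j/ stranded (only a nasal (/m/, /n/, or /ŋ/) is licensed in coda position; onsets are limited to one consonant).
Inserting the epenthetic vowel yields /s/ → /si/, /j/ → /ji/.

simaujinue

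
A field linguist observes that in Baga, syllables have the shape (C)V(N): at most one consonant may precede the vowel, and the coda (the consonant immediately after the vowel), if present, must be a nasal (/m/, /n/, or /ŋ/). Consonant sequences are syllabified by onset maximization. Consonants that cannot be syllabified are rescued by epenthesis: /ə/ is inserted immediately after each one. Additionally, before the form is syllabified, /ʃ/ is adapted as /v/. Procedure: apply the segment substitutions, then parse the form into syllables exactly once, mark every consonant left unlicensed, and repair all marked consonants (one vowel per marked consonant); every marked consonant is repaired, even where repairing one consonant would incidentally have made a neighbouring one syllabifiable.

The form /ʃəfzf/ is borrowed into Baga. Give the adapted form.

Substitution: /ʃ/ → /v/, giving /vəfzf/.
Under (C)V(N), the unsyllabifiable consonants are /f/, /z/, /f/ (only a nasal (/m/, /n/, or /ŋ/) is licensed in coda position; onsets are limited to one consonant).
Epenthesis after each stranded consonant: /f/ → /fə/, /z/ → /zə/, /f/ → /fə/.

vəfəzəfə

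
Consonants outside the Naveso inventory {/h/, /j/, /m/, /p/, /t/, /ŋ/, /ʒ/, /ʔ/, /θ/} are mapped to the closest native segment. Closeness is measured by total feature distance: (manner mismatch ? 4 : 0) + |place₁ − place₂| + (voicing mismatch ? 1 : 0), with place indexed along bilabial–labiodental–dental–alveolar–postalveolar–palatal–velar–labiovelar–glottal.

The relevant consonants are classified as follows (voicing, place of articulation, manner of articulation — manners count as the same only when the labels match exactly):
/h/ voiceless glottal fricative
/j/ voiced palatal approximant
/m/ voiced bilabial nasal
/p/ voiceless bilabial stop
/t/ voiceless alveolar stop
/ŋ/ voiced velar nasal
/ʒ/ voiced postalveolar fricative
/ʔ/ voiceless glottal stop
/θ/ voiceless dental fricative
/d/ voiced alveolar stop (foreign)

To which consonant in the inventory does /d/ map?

/t/ is closest: same manner (stop), place distance 0 (alveolar→alveolar), voicing differs (+1); total 1. Next closest is /p/ at distance 4.

t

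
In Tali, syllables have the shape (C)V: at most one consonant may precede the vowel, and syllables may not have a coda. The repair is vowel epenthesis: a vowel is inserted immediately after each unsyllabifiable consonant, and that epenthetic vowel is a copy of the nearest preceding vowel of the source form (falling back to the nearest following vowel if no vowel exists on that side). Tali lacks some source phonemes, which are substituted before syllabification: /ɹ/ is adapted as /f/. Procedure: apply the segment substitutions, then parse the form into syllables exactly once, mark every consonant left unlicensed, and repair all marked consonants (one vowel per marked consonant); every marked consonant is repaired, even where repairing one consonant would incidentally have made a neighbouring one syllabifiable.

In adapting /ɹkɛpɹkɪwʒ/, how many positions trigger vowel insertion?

5

After substitution the input is /fkɛpfkɪwʒ/.
The unsyllabifiable consonants are /f/, /p/, /f/, /w/, /ʒ/; each receives one epenthetic vowel.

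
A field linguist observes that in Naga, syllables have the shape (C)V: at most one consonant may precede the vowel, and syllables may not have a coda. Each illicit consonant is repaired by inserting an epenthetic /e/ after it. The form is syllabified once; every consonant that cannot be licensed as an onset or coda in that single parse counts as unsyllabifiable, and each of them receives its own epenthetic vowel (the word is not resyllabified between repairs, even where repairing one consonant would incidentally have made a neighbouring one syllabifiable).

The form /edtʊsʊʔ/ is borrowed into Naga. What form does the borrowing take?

Syllabifying with onset maximization leaves /d/, /ʔ/ stranded (no codas are permitted; onsets are limited to one consonant).
Inserting the epenthetic vowel yields /d/ → /de/, /ʔ/ → /ʔe/.

edetʊsʊʔe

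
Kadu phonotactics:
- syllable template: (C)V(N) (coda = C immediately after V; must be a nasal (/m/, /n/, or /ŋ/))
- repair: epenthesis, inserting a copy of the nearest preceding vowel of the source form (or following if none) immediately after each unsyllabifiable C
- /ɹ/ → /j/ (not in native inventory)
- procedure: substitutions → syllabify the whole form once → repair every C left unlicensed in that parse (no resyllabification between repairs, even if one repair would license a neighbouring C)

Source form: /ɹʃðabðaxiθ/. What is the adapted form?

Substitution: /ɹ/ → /j/, giving /jʃðabðaxiθ/.
The consonants /j/, /ʃ/, /b/, /θ/ cannot be parsed into a legal (C)V(N) syllable (only a nasal (/m/, /n/, or /ŋ/) is licensed in coda position; onsets are limited to one consonant).
Inserting the epenthetic vowel yields /j/ → /ja/, /ʃ/ → /ʃa/, /b/ → /ba/, /θ/ → /θi/.

jaʃaðabaðaxiθi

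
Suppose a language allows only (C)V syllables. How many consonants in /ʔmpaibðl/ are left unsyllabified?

The consonants /ʔ/, /m/, /b/, /ð/, /l/ cannot be parsed into a legal (C)V syllable (no codas are permitted; onsets are limited to one consonant).

5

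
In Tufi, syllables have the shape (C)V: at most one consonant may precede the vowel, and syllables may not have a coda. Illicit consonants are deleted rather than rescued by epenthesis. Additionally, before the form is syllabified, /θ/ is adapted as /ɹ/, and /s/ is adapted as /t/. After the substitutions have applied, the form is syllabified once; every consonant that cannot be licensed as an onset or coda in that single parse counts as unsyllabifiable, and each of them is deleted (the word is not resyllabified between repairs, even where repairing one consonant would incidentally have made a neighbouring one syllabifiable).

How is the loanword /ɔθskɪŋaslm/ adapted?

ɔkɪŋa

Substitution: /θ/ → /ɹ/, /s/ → /t/, giving /ɔɹtkɪŋatlm/.
The consonants /ɹ/, /t/, /t/, /l/, /m/ cannot be parsed into a legal (C)V syllable (no codas are permitted; onsets are limited to one consonant).
Deletion applies to /ɹ/, /t/, /t/, /l/, /m/.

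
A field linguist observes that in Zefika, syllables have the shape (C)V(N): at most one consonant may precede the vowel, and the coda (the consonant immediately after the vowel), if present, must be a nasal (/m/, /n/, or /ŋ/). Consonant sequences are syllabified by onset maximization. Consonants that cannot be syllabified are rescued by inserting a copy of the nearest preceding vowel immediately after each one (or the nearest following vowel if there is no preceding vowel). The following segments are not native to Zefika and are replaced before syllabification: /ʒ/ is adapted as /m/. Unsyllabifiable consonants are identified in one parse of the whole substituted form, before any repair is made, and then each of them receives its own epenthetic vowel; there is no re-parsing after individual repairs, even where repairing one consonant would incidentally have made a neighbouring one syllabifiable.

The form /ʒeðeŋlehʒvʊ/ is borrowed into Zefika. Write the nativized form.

meðeŋlehemevʊ

Substitution: /ʒ/ → /m/, giving /meðeŋlehmvʊ/.
The consonants /h/, /m/ cannot be parsed into a legal (C)V(N) syllable (only a nasal (/m/, /n/, or /ŋ/) is licensed in coda position; onsets are limited to one consonant).
Each unlicensed consonant becomes the onset of a new syllable: /h/ → /he/, /m/ → /me/.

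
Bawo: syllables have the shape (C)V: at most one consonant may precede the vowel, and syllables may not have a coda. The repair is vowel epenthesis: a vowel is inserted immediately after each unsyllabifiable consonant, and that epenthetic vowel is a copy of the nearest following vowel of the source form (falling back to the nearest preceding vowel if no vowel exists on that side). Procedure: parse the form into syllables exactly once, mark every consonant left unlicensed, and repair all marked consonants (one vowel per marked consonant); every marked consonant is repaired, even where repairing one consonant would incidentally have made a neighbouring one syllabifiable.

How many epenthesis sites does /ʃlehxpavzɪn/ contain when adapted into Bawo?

The unsyllabifiable consonants are /ʃ/, /h/, /x/, /v/, /n/; each receives one epenthetic vowel.

5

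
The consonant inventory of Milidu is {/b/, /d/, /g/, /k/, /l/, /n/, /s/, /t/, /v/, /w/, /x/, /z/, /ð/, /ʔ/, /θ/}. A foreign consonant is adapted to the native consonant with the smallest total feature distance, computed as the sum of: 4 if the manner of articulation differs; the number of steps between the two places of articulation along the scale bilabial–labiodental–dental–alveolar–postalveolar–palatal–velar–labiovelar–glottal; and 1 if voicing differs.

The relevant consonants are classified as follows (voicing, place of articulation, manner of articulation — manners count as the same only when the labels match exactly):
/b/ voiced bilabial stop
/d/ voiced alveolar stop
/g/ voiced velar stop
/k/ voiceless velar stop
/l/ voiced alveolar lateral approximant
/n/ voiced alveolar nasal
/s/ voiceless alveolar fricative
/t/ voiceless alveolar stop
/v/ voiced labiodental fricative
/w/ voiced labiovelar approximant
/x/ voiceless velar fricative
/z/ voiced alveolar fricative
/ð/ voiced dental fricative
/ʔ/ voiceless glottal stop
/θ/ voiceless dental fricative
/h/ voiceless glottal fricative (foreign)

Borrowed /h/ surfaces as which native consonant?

x

/x/ is closest: same manner (fricative), place distance 2 (glottal→velar), same voicing; total 2. Next closest is /ʔ/ at distance 4.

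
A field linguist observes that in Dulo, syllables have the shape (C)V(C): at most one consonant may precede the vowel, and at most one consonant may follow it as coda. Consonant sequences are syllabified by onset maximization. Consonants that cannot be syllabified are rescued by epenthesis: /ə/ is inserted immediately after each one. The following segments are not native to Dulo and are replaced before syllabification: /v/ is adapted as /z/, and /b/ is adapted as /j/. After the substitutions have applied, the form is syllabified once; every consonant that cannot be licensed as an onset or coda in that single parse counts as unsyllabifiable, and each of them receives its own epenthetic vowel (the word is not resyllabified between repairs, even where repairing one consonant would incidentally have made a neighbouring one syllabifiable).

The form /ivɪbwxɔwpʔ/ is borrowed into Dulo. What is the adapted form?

Substitution: /v/ → /z/, /b/ → /j/, giving /izɪjwxɔwpʔ/.
The consonants /w/, /p/, /ʔ/ cannot be parsed into a legal (C)V(C) syllable (at most one coda consonant is licensed; onsets are limited to one consonant).
Epenthesis after each stranded consonant: /w/ → /wə/, /p/ → /pə/, /ʔ/ → /ʔə/.

izɪjwəxɔwpəʔə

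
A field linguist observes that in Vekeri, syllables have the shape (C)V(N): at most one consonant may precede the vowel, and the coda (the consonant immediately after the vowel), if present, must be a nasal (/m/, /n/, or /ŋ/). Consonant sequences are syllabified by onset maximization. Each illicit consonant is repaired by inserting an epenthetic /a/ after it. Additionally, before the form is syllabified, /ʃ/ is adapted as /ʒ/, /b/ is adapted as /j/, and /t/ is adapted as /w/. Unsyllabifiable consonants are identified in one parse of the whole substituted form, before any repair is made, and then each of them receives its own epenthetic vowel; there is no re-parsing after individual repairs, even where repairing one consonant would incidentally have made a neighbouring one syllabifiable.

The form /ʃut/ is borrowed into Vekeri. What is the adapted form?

Substitution: /ʃ/ → /ʒ/, /t/ → /w/, giving /ʒuw/.
Syllabifying with onset maximization leaves /w/ stranded (only a nasal (/m/, /n/, or /ŋ/) is licensed in coda position; onsets are limited to one consonant).
Each unlicensed consonant becomes the onset of a new syllable: /w/ → /wa/.

ʒuwa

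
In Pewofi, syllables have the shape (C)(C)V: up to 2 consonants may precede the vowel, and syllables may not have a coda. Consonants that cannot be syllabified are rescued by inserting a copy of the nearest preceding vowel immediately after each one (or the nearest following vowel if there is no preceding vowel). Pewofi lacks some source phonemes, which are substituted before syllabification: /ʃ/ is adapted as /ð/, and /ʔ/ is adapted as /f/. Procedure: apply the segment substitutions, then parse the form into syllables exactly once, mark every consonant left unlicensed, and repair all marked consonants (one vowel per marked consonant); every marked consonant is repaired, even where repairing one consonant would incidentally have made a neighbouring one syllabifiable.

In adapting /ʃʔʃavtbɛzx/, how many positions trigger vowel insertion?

4

After substitution the input is /ðfðavtbɛzx/.
The unsyllabifiable consonants are /ð/, /v/, /z/, /x/; each receives one epenthetic vowel.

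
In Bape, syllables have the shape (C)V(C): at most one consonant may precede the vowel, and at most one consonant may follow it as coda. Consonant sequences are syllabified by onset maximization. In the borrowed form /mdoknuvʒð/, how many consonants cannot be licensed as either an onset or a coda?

The consonants /m/, /ʒ/, /ð/ cannot be parsed into a legal (C)V(C) syllable (at most one coda consonant is licensed; onsets are limited to one consonant).

3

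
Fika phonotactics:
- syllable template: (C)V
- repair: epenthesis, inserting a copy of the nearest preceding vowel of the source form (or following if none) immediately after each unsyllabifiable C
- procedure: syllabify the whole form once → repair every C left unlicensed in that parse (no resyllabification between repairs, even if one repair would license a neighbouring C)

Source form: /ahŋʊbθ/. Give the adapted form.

Syllabifying with onset maximization leaves /h/, /b/, /θ/ stranded (no codas are permitted; onsets are limited to one consonant).
Epenthesis after each stranded consonant: /h/ → /ha/, /b/ → /bʊ/, /θ/ → /θʊ/.

ahaŋʊbʊθʊ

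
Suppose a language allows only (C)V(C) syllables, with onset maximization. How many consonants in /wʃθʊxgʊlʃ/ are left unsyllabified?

Under (C)V(C), the unsyllabifiable consonants are /w/, /ʃ/, /ʃ/ (at most one coda consonant is licensed; onsets are limited to one consonant).

3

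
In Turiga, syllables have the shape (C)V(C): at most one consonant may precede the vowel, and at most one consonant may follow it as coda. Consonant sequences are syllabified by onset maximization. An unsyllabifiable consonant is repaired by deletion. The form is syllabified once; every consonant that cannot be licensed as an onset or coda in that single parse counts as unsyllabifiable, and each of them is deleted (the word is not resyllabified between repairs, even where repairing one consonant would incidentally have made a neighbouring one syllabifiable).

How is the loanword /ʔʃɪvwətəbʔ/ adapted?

ʃɪvwətəb

Syllabifying with onset maximization leaves /ʔ/, /ʔ/ stranded (at most one coda consonant is licensed; onsets are limited to one consonant).
Deletion applies to /ʔ/, /ʔ/.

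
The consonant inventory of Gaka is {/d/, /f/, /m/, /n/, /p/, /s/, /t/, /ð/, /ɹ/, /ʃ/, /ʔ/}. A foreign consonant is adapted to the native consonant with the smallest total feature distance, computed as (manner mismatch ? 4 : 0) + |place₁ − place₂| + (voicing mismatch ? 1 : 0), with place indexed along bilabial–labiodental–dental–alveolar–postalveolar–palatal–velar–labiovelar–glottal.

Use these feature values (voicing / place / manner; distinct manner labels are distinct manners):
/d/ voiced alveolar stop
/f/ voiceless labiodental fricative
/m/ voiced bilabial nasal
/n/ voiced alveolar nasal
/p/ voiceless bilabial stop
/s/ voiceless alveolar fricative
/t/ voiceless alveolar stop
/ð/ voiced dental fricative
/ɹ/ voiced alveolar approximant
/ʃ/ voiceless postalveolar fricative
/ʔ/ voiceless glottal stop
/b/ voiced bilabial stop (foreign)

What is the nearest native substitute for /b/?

p

/p/ is closest: same manner (stop), place distance 0 (bilabial→bilabial), voicing differs (+1); total 1. Next closest is /d/ at distance 3.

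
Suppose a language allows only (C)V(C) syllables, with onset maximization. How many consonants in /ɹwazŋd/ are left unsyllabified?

3

Syllabifying with onset maximization leaves /ɹ/, /ŋ/, /d/ stranded (at most one coda consonant is licensed; onsets are limited to one consonant).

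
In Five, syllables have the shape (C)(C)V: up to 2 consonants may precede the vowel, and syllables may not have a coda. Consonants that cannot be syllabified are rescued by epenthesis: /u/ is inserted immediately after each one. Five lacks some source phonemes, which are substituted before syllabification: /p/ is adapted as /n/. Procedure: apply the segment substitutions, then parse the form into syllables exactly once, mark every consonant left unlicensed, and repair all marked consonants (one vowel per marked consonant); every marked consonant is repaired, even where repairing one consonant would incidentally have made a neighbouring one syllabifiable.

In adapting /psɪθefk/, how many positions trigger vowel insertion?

After substitution the input is /nsɪθefk/.
The unsyllabifiable consonants are /f/, /k/; each receives one epenthetic vowel.

2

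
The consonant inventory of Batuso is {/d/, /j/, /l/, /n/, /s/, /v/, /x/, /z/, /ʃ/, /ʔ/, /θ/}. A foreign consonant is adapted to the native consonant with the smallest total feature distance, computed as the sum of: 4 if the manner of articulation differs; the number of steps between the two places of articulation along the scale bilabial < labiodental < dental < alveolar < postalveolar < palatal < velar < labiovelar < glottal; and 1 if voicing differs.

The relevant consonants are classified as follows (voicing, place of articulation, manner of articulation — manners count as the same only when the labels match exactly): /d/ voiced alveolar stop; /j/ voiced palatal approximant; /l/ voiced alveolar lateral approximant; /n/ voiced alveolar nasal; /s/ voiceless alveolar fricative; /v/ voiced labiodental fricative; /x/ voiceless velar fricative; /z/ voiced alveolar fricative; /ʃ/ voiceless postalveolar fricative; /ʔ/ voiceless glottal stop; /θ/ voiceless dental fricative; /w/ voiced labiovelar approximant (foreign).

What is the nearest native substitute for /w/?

j

/j/ is closest: same manner (approximant), place distance 2 (labiovelar→palatal), same voicing; total 2. Next closest is /x/ at distance 6.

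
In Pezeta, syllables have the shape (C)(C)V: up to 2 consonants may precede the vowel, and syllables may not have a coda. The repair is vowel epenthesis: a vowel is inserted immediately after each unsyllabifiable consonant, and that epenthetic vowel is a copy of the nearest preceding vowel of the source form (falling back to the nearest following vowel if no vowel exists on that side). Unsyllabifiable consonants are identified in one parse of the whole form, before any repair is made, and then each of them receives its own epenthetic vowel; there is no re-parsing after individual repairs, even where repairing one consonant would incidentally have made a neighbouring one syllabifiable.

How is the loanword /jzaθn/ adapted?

jzaθana

Under (C)(C)V, the unsyllabifiable consonants are /θ/, /n/ (no codas are permitted; onsets may contain at most 2 consonants).
Inserting the epenthetic vowel yields /θ/ → /θa/, /n/ → /na/.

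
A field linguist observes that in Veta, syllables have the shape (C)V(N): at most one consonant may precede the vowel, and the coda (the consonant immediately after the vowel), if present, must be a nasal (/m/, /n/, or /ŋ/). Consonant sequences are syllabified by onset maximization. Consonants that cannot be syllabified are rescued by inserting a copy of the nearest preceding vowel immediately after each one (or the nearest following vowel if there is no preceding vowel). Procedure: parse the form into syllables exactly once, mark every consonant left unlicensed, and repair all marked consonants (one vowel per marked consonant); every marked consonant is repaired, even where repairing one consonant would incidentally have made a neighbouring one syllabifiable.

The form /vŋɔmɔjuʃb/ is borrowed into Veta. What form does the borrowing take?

vɔŋɔmɔjuʃubu

Under (C)V(N), the unsyllabifiable consonants are /v/, /ʃ/, /b/ (only a nasal (/m/, /n/, or /ŋ/) is licensed in coda position; onsets are limited to one consonant).
Inserting the epenthetic vowel yields /v/ → /vɔ/, /ʃ/ → /ʃu/, /b/ → /bu/.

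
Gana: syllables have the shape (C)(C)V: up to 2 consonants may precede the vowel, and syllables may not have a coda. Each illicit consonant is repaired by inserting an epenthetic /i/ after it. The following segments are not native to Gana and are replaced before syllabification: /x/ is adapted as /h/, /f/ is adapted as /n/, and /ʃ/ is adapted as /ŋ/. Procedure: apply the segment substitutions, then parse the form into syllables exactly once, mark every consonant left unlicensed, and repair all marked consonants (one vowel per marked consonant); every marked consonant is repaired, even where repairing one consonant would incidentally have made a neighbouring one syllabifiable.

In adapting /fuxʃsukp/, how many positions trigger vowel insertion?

3

After substitution the input is /nuhŋsukp/.
The unsyllabifiable consonants are /h/, /k/, /p/; each receives one epenthetic vowel.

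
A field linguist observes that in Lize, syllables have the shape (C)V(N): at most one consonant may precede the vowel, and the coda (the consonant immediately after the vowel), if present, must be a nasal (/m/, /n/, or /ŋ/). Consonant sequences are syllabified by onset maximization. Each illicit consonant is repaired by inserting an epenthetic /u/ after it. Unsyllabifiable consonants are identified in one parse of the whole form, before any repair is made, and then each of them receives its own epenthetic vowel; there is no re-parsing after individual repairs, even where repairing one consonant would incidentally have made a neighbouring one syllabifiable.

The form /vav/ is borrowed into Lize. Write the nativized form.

vavu

Syllabifying with onset maximization leaves /v/ stranded (only a nasal (/m/, /n/, or /ŋ/) is licensed in coda position; onsets are limited to one consonant).
Epenthesis after each stranded consonant: /v/ → /vu/.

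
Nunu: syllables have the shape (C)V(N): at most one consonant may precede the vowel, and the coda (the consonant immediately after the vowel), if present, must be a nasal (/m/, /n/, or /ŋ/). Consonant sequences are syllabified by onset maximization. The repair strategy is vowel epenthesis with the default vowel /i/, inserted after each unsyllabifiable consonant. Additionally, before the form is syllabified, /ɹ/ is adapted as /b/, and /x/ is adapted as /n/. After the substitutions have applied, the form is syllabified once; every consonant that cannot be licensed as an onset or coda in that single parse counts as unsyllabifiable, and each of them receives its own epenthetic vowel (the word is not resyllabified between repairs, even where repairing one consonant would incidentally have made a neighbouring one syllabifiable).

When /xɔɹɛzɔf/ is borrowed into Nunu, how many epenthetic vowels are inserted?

After substitution the input is /nɔbɛzɔf/.
The unsyllabifiable consonants are /f/; each receives one epenthetic vowel.

1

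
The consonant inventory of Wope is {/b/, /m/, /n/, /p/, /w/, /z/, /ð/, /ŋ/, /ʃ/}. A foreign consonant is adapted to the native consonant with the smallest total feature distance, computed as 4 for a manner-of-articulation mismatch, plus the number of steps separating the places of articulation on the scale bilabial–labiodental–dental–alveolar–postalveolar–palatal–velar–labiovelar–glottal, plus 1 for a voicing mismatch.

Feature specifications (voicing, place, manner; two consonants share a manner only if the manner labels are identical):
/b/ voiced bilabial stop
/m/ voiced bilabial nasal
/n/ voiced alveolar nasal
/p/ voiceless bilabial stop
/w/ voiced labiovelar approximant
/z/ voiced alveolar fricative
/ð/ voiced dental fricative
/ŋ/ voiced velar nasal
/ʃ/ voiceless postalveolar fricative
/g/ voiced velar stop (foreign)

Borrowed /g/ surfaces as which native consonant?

ŋ

/ŋ/ is closest: manner differs (stop→nasal, +4), place distance 0 (velar→velar), same voicing; total 4. Next closest is /w/ at distance 5.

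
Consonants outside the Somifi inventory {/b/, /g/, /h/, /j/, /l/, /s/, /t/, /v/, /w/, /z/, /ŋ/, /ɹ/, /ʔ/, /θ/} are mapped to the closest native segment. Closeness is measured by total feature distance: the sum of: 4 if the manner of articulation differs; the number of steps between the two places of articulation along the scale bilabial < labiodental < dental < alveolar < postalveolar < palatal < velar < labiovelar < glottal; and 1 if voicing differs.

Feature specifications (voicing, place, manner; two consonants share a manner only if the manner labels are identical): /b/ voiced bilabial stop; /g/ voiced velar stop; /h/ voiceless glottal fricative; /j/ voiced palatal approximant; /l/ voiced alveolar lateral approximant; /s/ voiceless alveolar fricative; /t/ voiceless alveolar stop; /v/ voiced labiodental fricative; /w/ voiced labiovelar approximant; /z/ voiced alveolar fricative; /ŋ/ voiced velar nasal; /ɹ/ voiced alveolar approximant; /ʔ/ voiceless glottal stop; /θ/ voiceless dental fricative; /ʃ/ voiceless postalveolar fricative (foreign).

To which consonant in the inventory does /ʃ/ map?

s

/s/ is closest: same manner (fricative), place distance 1 (postalveolar→alveolar), same voicing; total 1. Next closest is /z/ at distance 2.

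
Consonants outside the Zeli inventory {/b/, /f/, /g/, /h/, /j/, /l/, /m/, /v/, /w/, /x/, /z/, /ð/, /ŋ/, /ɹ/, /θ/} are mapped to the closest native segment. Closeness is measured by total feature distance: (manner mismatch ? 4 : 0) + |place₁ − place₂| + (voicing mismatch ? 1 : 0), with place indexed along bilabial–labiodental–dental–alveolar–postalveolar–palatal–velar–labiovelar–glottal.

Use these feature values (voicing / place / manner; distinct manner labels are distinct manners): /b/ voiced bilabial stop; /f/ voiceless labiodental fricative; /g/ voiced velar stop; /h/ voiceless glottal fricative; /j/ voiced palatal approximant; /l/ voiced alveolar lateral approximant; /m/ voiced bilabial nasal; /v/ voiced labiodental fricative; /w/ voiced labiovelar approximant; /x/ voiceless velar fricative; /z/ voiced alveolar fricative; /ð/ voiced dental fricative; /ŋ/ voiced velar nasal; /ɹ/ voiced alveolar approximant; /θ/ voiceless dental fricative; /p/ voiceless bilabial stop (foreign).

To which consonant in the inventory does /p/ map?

b

/b/ is closest: same manner (stop), place distance 0 (bilabial→bilabial), voicing differs (+1); total 1. Next closest is /f/ at distance 5.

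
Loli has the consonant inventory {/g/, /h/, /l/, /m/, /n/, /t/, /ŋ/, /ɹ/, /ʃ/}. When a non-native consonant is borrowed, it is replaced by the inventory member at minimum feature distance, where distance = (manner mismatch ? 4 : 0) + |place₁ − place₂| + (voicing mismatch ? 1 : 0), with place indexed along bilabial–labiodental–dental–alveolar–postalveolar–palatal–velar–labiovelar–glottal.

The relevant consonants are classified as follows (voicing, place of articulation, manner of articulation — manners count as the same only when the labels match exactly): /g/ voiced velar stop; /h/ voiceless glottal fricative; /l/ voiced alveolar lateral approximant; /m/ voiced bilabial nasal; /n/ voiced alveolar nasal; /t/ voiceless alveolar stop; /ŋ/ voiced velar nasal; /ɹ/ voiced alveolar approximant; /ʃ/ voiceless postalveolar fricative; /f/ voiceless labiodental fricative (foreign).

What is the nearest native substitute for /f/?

/ʃ/ is closest: same manner (fricative), place distance 3 (labiodental→postalveolar), same voicing; total 3. Next closest is /m/ at distance 6.

ʃ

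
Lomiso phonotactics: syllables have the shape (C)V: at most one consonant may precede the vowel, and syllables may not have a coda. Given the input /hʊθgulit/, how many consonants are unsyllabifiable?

2

Syllabifying with onset maximization leaves /θ/, /t/ stranded (no codas are permitted; onsets are limited to one consonant).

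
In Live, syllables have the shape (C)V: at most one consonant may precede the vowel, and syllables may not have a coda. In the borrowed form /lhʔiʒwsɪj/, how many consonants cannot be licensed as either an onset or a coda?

The consonants /l/, /h/, /ʒ/, /w/, /j/ cannot be parsed into a legal (C)V syllable (no codas are permitted; onsets are limited to one consonant).

5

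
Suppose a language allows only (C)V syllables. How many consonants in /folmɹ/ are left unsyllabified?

3

Syllabifying with onset maximization leaves /l/, /m/, /ɹ/ stranded (no codas are permitted; onsets are limited to one consonant).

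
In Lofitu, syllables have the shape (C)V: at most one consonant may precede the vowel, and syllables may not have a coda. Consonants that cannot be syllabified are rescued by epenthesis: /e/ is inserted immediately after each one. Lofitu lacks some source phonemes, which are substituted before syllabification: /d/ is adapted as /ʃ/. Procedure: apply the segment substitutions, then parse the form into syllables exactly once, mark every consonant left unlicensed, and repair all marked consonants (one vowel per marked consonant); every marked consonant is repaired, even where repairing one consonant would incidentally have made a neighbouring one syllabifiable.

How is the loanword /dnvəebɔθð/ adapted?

Substitution: /d/ → /ʃ/, giving /ʃnvəebɔθð/.
The consonants /ʃ/, /n/, /θ/, /ð/ cannot be parsed into a legal (C)V syllable (no codas are permitted; onsets are limited to one consonant).
Each unlicensed consonant becomes the onset of a new syllable: /ʃ/ → /ʃe/, /n/ → /ne/, /θ/ → /θe/, /ð/ → /ðe/.

ʃenevəebɔθeðe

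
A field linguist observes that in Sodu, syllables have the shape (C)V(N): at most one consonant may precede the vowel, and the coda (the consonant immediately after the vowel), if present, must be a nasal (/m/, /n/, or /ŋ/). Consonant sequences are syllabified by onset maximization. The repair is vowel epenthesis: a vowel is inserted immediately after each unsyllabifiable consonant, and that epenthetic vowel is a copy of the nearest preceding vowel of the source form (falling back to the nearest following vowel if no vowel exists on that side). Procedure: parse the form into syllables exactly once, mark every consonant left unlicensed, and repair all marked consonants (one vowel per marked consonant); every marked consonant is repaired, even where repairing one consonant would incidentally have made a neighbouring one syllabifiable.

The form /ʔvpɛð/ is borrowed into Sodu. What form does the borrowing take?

Under (C)V(N), the unsyllabifiable consonants are /ʔ/, /v/, /ð/ (only a nasal (/m/, /n/, or /ŋ/) is licensed in coda position; onsets are limited to one consonant).
Each unlicensed consonant becomes the onset of a new syllable: /ʔ/ → /ʔɛ/, /v/ → /vɛ/, /ð/ → /ðɛ/.

ʔɛvɛpɛðɛ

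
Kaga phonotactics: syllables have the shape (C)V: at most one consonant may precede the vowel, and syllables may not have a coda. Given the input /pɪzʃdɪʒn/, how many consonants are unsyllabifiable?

The consonants /z/, /ʃ/, /ʒ/, /n/ cannot be parsed into a legal (C)V syllable (no codas are permitted; onsets are limited to one consonant).

4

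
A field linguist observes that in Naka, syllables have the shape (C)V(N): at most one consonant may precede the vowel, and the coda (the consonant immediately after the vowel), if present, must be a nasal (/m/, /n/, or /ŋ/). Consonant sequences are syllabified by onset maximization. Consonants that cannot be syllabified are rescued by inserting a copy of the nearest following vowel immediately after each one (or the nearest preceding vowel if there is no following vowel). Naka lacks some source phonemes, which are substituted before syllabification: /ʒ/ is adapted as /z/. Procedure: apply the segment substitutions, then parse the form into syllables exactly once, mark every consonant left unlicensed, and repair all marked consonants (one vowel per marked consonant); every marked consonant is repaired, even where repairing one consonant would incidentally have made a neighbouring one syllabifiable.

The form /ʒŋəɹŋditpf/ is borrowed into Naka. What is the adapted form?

Substitution: /ʒ/ → /z/, giving /zŋəɹŋditpf/.
Under (C)V(N), the unsyllabifiable consonants are /z/, /ɹ/, /ŋ/, /t/, /p/, /f/ (only a nasal (/m/, /n/, or /ŋ/) is licensed in coda position; onsets are limited to one consonant).
Epenthesis after each stranded consonant: /z/ → /zə/, /ɹ/ → /ɹi/, /ŋ/ → /ŋi/, /t/ → /ti/, /p/ → /pi/, /f/ → /fi/.

zəŋəɹiŋiditipifi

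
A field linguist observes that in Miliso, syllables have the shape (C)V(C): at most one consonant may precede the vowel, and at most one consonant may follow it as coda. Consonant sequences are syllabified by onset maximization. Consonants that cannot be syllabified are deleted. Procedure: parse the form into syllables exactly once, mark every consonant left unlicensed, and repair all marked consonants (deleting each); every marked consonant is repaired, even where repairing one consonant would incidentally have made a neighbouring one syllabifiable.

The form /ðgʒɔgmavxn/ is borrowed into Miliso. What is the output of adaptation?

The consonants /ð/, /g/, /x/, /n/ cannot be parsed into a legal (C)V(C) syllable (at most one coda consonant is licensed; onsets are limited to one consonant).
Each unlicensed consonant is deleted: /ð/, /g/, /x/, /n/.

ʒɔgmav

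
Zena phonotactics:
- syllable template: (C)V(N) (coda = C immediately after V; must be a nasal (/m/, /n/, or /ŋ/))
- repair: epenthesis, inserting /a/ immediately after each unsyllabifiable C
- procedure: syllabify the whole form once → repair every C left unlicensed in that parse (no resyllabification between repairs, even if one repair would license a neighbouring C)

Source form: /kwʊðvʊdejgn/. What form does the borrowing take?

Under (C)V(N), the unsyllabifiable consonants are /k/, /ð/, /j/, /g/, /n/ (only a nasal (/m/, /n/, or /ŋ/) is licensed in coda position; onsets are limited to one consonant).
Epenthesis after each stranded consonant: /k/ → /ka/, /ð/ → /ða/, /j/ → /ja/, /g/ → /ga/, /n/ → /na/.

kawʊðavʊdejagana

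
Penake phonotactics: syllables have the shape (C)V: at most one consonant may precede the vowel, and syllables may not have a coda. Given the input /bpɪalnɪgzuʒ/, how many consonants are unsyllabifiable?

Syllabifying with onset maximization leaves /b/, /l/, /g/, /ʒ/ stranded (no codas are permitted; onsets are limited to one consonant).

4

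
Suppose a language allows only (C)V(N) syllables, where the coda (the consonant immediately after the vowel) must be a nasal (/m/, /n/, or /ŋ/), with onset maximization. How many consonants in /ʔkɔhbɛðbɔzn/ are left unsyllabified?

5

The consonants /ʔ/, /h/, /ð/, /z/, /n/ cannot be parsed into a legal (C)V(N) syllable (only a nasal (/m/, /n/, or /ŋ/) is licensed in coda position; onsets are limited to one consonant).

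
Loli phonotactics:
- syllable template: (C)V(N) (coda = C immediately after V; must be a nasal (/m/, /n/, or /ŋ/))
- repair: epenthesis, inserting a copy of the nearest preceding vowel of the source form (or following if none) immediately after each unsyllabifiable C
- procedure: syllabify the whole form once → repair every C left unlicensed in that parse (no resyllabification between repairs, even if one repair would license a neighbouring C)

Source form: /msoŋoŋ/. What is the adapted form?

mosoŋoŋ

Under (C)V(N), the unsyllabifiable consonants are /m/ (only a nasal (/m/, /n/, or /ŋ/) is licensed in coda position; onsets are limited to one consonant).
Inserting the epenthetic vowel yields /m/ → /mo/.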